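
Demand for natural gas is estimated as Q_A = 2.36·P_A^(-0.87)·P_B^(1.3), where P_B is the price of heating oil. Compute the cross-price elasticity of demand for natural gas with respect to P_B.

1.30

In a log-linear (constant-elasticity) demand function, the coefficient on the exponent of P_B is the cross-price elasticity.
ε = 1.30. Positive, so natural gas and heating oil are substitutes.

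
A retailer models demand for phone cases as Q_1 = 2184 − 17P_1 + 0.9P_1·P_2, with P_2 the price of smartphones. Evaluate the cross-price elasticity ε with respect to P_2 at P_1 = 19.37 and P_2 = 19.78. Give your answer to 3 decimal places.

0.157

At P_1 = 19.37 and P_2 = 19.78: Q_1 = 2199.535.
∂Q_1/∂P_2 = 0.9P_1 = 0.9(19.37) = 17.4330.
ε = (∂Q_1/∂P_2)(P_2/Q_1) = 17.4330 × (19.78/2199.535) ≈ 0.157.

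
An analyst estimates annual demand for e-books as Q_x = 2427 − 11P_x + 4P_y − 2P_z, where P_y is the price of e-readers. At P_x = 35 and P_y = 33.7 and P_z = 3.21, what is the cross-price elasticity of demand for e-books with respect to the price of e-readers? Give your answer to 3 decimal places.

0.062

At P_x = 35 and P_y = 33.7 and P_z = 3.21: Q_x = 2170.38.
∂Q_x/∂P_y = 4.
ε = (∂Q_x/∂P_y)(P_y/Q_x) = 4 × (33.7/2170.38) ≈ 0.062.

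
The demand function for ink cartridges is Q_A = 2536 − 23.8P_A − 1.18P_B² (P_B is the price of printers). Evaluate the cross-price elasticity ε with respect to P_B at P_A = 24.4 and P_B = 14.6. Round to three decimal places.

At P_A = 24.4 and P_B = 14.6: Q_A = 1703.751.
∂Q_A/∂P_B = -2.36P_B = -2.36(14.6) = -34.4560.
ε = (∂Q_A/∂P_B)(P_B/Q_A) = -34.4560 × (14.6/1703.751) ≈ -0.295.

-0.295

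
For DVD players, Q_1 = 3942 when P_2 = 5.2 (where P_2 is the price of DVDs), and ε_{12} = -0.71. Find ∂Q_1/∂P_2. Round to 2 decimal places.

ε = (∂Q_1/∂P_2)·(P_2/Q_1) ⇒ ∂Q_1/∂P_2 = ε·Q_1/P_2 = -0.71 × 3942/5.2 ≈ -538.23.

-538.23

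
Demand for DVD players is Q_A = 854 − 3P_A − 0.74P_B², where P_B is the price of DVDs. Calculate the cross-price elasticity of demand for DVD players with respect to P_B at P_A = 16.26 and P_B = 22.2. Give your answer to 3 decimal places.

At P_A = 16.26 and P_B = 22.2: Q_A = 440.518.
∂Q_A/∂P_B = -1.48P_B = -1.48(22.2) = -32.8560.
ε = (∂Q_A/∂P_B)(P_B/Q_A) = -32.8560 × (22.2/440.518) ≈ -1.656.

-1.656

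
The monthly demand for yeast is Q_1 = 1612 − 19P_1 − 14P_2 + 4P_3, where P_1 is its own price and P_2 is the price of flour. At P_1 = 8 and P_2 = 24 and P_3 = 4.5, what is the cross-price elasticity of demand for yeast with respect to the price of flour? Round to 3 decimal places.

At P_1 = 8 and P_2 = 24 and P_3 = 4.5: Q_1 = 1142.
∂Q_1/∂P_2 = -14.
ε = (∂Q_1/∂P_2)(P_2/Q_1) = -14 × (24/1142) ≈ -0.294.
Since ε < 0, yeast and flour are complements.

-0.294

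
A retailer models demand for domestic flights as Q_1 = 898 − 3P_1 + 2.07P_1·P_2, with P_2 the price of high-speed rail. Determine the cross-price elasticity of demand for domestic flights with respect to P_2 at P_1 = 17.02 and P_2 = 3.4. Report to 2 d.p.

0.12

At P_1 = 17.02 and P_2 = 3.4: Q_1 = 966.727.
∂Q_1/∂P_2 = 2.07P_1 = 2.07(17.02) = 35.2314.
ε = (∂Q_1/∂P_2)(P_2/Q_1) = 35.2314 × (3.4/966.727) ≈ 0.12.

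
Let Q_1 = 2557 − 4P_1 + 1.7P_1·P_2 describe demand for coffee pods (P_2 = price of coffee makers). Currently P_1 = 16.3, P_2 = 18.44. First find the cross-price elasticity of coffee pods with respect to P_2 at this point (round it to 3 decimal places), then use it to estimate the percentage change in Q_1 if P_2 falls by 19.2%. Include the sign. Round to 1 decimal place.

At P_1 = 16.3, P_2 = 18.44: Q_1 = 3002.772.
∂Q_1/∂P_2 = 1.7P_1 = 27.7100.
ε = (∂Q_1/∂P_2)(P_2/Q_1) = 27.7100 × 18.44/3002.772 ≈ 0.170.
%ΔQ_1 ≈ ε × %ΔP_2 = 0.170 × (-19.2%) = -3.3%.

-3.3%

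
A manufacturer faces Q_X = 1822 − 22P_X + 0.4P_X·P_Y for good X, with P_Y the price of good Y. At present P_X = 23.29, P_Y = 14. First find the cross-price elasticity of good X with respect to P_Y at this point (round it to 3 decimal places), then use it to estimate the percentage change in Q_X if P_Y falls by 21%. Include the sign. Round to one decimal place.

At P_X = 23.29, P_Y = 14: Q_X = 1440.044.
∂Q_X/∂P_Y = 0.4P_X = 9.3160.
ε = (∂Q_X/∂P_Y)(P_Y/Q_X) = 9.3160 × 14/1440.044 ≈ 0.091.
%ΔQ_X ≈ ε × %ΔP_Y = 0.091 × (-21%) = -1.9%.

-1.9%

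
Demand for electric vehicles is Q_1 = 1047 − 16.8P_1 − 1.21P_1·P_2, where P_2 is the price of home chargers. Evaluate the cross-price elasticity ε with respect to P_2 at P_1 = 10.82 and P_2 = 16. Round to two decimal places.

-0.32

At P_1 = 10.82 and P_2 = 16: Q_1 = 655.749.
∂Q_1/∂P_2 = -1.21P_1 = -1.21(10.82) = -13.0922.
ε = (∂Q_1/∂P_2)(P_2/Q_1) = -13.0922 × (16/655.749) ≈ -0.32.
ε < 0: complements.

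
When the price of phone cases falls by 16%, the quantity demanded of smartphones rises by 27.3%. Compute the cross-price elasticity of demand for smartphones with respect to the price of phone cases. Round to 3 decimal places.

-1.706

ε = (%ΔQ of smartphones) / (%ΔP of phone cases) = (27.3%) / (-16%) ≈ -1.706.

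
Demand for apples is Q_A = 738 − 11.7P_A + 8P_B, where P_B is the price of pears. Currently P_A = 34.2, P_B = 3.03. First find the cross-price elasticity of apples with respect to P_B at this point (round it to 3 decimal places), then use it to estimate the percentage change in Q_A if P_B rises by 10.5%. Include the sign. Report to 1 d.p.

At P_A = 34.2, P_B = 3.03: Q_A = 362.1.
∂Q_A/∂P_B = 8.
ε = (∂Q_A/∂P_B)(P_B/Q_A) = 8.0000 × 3.03/362.1 ≈ 0.067.
%ΔQ_A ≈ ε × %ΔP_B = 0.067 × (10.5%) = 0.7%.

0.7%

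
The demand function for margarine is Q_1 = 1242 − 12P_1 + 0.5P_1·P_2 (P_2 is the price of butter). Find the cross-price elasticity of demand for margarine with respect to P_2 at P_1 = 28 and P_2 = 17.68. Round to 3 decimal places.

0.215

At P_1 = 28 and P_2 = 17.68: Q_1 = 1153.52.
∂Q_1/∂P_2 = 0.5P_1 = 0.5(28) = 14.0000.
ε = (∂Q_1/∂P_2)(P_2/Q_1) = 14.0000 × (17.68/1153.52) ≈ 0.215.
ε > 0: substitutes.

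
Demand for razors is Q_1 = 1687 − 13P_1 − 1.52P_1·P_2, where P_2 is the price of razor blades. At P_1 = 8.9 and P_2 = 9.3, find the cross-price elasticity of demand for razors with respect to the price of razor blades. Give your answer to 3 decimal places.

At P_1 = 8.9 and P_2 = 9.3: Q_1 = 1445.490.
∂Q_1/∂P_2 = -1.52P_1 = -1.52(8.9) = -13.5280.
ε = (∂Q_1/∂P_2)(P_2/Q_1) = -13.5280 × (9.3/1445.490) ≈ -0.087.

-0.087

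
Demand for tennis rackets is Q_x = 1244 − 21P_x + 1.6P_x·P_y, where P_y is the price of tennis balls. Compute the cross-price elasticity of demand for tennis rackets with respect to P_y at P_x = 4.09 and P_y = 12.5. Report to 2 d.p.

At P_x = 4.09 and P_y = 12.5: Q_x = 1239.91.
∂Q_x/∂P_y = 1.6P_x = 1.6(4.09) = 6.5440.
ε = (∂Q_x/∂P_y)(P_y/Q_x) = 6.5440 × (12.5/1239.91) ≈ 0.07.

0.07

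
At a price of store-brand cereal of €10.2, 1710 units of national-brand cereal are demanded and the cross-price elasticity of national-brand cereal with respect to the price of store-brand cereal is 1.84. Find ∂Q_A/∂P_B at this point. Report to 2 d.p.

ε = (∂Q_A/∂P_B)·(P_B/Q_A) ⇒ ∂Q_A/∂P_B = ε·Q_A/P_B = 1.84 × 1710/10.2 ≈ 308.47.

308.47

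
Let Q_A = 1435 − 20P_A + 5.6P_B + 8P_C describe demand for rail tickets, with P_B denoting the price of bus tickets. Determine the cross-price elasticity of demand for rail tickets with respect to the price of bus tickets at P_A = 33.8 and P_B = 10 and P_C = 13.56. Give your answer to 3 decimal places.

0.061

At P_A = 33.8 and P_B = 10 and P_C = 13.56: Q_A = 923.48.
∂Q_A/∂P_B = 5.6.
ε = (∂Q_A/∂P_B)(P_B/Q_A) = 5.6 × (10/923.48) ≈ 0.061.
Since ε > 0, rail tickets and bus tickets are substitutes.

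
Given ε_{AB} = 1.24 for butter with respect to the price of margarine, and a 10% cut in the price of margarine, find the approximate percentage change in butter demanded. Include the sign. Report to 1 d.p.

%ΔQ ≈ ε × %ΔP of margarine = 1.24 × (-10%) = -12.4%.

-12.4%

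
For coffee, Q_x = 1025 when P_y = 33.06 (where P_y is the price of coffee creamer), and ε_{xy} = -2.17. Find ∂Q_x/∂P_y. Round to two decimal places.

-67.28

ε = (∂Q_x/∂P_y)·(P_y/Q_x) ⇒ ∂Q_x/∂P_y = ε·Q_x/P_y = -2.17 × 1025/33.06 ≈ -67.28.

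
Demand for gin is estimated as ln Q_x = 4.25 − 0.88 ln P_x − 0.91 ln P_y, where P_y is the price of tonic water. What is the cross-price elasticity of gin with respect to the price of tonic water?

In a log-linear (constant-elasticity) demand function, the coefficient on ln P_y is the cross-price elasticity.
ε = -0.91. Negative, so gin and tonic water are complements.

-0.91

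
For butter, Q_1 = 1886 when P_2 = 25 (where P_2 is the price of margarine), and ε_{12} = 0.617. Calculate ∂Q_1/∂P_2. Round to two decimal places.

46.55

ε = (∂Q_1/∂P_2)·(P_2/Q_1) ⇒ ∂Q_1/∂P_2 = ε·Q_1/P_2 = 0.617 × 1886/25 ≈ 46.55.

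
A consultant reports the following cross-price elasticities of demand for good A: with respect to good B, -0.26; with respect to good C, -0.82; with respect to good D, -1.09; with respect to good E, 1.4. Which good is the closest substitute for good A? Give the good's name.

Substitutes have ε > 0. Among the positive values, 1.4 (good E) is largest.

good E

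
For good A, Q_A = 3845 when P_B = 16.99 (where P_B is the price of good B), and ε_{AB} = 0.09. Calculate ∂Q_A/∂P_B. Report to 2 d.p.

20.37

ε = (∂Q_A/∂P_B)·(P_B/Q_A) ⇒ ∂Q_A/∂P_B = ε·Q_A/P_B = 0.09 × 3845/16.99 ≈ 20.37.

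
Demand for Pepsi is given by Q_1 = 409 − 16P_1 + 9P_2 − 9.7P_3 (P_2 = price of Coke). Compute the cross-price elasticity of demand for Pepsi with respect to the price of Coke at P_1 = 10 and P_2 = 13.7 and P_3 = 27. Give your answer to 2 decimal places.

At P_1 = 10 and P_2 = 13.7 and P_3 = 27: Q_1 = 110.4.
∂Q_1/∂P_2 = 9.
ε = (∂Q_1/∂P_2)(P_2/Q_1) = 9 × (13.7/110.4) ≈ 1.12.

1.12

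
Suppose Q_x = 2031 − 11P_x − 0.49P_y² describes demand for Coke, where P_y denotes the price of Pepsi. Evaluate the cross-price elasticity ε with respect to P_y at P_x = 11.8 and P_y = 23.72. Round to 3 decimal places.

-0.339

At P_x = 11.8 and P_y = 23.72: Q_x = 1625.507.
∂Q_x/∂P_y = -0.98P_y = -0.98(23.72) = -23.2456.
ε = (∂Q_x/∂P_y)(P_y/Q_x) = -23.2456 × (23.72/1625.507) ≈ -0.339.
ε < 0: complements.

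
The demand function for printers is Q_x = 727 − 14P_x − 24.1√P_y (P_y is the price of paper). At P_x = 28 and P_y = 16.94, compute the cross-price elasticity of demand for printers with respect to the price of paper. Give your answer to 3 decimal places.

At P_x = 28 and P_y = 16.94: Q_x = 235.809.
∂Q_x/∂P_y = -24.1/(2√P_y) = -24.1/(2√16.94) = -2.9277.
ε = (∂Q_x/∂P_y)(P_y/Q_x) = -2.9277 × (16.94/235.809) ≈ -0.210.
ε < 0: complements.

-0.210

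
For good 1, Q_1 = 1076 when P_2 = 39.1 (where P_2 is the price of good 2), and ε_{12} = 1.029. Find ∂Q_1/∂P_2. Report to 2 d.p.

28.32

ε = (∂Q_1/∂P_2)·(P_2/Q_1) ⇒ ∂Q_1/∂P_2 = ε·Q_1/P_2 = 1.029 × 1076/39.1 ≈ 28.32.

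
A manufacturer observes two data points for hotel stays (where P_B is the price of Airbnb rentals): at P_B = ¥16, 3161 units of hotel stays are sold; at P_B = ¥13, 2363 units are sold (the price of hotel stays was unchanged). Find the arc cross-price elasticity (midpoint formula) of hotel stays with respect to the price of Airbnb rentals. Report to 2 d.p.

1.40

ΔQ_A = 2363 − 3161 = -798; ΔP_B = 13 − 16 = -3.
Midpoints: Q̄_A = 2762.0, P̄_B = 14.50.
ε = (ΔQ_A/Q̄_A)/(ΔP_B/P̄_B) = (-798/2762.0)/(-3/14.50) ≈ 1.40.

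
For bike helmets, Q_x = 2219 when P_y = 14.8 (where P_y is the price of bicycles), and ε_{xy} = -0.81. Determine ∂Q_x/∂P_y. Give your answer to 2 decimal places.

ε = (∂Q_x/∂P_y)·(P_y/Q_x) ⇒ ∂Q_x/∂P_y = ε·Q_x/P_y = -0.81 × 2219/14.8 ≈ -121.45.

-121.45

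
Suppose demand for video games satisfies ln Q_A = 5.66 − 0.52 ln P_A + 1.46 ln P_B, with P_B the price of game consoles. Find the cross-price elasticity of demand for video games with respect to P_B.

1.46

In a log-linear (constant-elasticity) demand function, the coefficient on ln P_B is the cross-price elasticity.
ε = 1.46. Positive, so video games and game consoles are substitutes.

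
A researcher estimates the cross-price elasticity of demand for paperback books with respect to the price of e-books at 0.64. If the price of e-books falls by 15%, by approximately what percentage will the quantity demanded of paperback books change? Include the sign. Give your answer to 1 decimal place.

%ΔQ ≈ ε × %ΔP of e-books = 0.64 × (-15%) = -9.6%.

-9.6%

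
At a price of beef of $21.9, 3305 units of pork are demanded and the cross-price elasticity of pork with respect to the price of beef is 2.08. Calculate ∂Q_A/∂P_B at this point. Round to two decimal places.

313.90

ε = (∂Q_A/∂P_B)·(P_B/Q_A) ⇒ ∂Q_A/∂P_B = ε·Q_A/P_B = 2.08 × 3305/21.9 ≈ 313.90.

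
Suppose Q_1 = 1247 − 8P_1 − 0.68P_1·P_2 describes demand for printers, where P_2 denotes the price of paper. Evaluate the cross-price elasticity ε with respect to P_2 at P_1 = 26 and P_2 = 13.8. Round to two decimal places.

-0.31

At P_1 = 26 and P_2 = 13.8: Q_1 = 795.016.
∂Q_1/∂P_2 = -0.68P_1 = -0.68(26) = -17.6800.
ε = (∂Q_1/∂P_2)(P_2/Q_1) = -17.6800 × (13.8/795.016) ≈ -0.31.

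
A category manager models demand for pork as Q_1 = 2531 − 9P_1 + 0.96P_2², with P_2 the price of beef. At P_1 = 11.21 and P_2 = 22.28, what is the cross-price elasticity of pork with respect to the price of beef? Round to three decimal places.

0.328

At P_1 = 11.21 and P_2 = 22.28: Q_1 = 2906.652.
∂Q_1/∂P_2 = 1.92P_2 = 1.92(22.28) = 42.7776.
ε = (∂Q_1/∂P_2)(P_2/Q_1) = 42.7776 × (22.28/2906.652) ≈ 0.328.
ε > 0: substitutes.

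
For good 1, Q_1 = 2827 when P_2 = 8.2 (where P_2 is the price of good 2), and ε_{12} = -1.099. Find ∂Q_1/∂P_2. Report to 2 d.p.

ε = (∂Q_1/∂P_2)·(P_2/Q_1) ⇒ ∂Q_1/∂P_2 = ε·Q_1/P_2 = -1.099 × 2827/8.2 ≈ -378.89.

-378.89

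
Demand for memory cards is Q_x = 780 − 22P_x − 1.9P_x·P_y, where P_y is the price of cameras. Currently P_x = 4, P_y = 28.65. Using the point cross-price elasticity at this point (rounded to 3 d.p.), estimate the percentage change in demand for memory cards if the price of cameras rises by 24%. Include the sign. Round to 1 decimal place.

At P_x = 4, P_y = 28.65: Q_x = 474.26.
∂Q_x/∂P_y = -1.9P_x = -7.6000.
ε = (∂Q_x/∂P_y)(P_y/Q_x) = -7.6000 × 28.65/474.26 ≈ -0.459.
%ΔQ_x ≈ ε × %ΔP_y = -0.459 × (24%) = -11.0%.

-11.0%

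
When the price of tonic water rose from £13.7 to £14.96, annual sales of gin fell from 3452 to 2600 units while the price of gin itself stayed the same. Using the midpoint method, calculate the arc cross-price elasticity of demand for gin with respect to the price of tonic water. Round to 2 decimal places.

ΔQ_A = 2600 − 3452 = -852; ΔP_B = 14.96 − 13.7 = 1.26.
Midpoints: Q̄_A = 3026.0, P̄_B = 14.33.
ε = (ΔQ_A/Q̄_A)/(ΔP_B/P̄_B) = (-852/3026.0)/(1.26/14.33) ≈ -3.20.
ε < 0: gin and tonic water are complements.

-3.20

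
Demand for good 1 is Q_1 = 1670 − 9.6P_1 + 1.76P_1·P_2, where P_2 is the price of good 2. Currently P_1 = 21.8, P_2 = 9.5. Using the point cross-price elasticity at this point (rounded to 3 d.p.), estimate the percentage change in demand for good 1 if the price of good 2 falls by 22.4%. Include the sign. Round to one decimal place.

At P_1 = 21.8, P_2 = 9.5: Q_1 = 1825.216.
∂Q_1/∂P_2 = 1.76P_1 = 38.3680.
ε = (∂Q_1/∂P_2)(P_2/Q_1) = 38.3680 × 9.5/1825.216 ≈ 0.200.
%ΔQ_1 ≈ ε × %ΔP_2 = 0.200 × (-22.4%) = -4.5%.

-4.5%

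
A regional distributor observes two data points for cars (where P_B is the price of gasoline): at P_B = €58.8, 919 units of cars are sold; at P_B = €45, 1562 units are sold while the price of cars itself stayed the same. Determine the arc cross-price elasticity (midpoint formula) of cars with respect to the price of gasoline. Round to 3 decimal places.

-1.949

ΔQ_A = 1562 − 919 = 643; ΔP_B = 45 − 58.8 = -13.8.
Midpoints: Q̄_A = 1240.5, P̄_B = 51.90.
ε = (ΔQ_A/Q̄_A)/(ΔP_B/P̄_B) = (643/1240.5)/(-13.8/51.90) ≈ -1.949.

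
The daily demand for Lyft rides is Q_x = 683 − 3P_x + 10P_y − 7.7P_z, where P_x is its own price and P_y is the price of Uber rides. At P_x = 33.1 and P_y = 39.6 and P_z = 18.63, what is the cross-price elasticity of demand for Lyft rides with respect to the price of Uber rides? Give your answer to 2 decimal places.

0.47

At P_x = 33.1 and P_y = 39.6 and P_z = 18.63: Q_x = 836.249.
∂Q_x/∂P_y = 10.
ε = (∂Q_x/∂P_y)(P_y/Q_x) = 10 × (39.6/836.249) ≈ 0.47.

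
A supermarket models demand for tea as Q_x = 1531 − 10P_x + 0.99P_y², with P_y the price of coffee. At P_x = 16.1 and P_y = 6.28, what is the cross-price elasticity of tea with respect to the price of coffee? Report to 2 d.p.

0.06

At P_x = 16.1 and P_y = 6.28: Q_x = 1409.044.
∂Q_x/∂P_y = 1.98P_y = 1.98(6.28) = 12.4344.
ε = (∂Q_x/∂P_y)(P_y/Q_x) = 12.4344 × (6.28/1409.044) ≈ 0.06.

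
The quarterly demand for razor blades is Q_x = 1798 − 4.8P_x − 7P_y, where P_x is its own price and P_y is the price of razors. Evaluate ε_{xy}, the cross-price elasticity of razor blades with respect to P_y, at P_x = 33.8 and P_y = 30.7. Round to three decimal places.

At P_x = 33.8 and P_y = 30.7: Q_x = 1420.86.
∂Q_x/∂P_y = -7.
ε = (∂Q_x/∂P_y)(P_y/Q_x) = -7 × (30.7/1420.86) ≈ -0.151.

-0.151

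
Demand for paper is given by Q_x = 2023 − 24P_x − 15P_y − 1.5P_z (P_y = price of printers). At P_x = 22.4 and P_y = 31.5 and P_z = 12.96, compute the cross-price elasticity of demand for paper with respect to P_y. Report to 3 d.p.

At P_x = 22.4 and P_y = 31.5 and P_z = 12.96: Q_x = 993.46.
∂Q_x/∂P_y = -15.
ε = (∂Q_x/∂P_y)(P_y/Q_x) = -15 × (31.5/993.46) ≈ -0.476.

-0.476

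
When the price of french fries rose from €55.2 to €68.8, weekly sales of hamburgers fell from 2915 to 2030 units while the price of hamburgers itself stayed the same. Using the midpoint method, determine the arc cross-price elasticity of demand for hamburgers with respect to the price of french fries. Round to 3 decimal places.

-1.632

ΔQ_A = 2030 − 2915 = -885; ΔP_B = 68.8 − 55.2 = 13.6.
Midpoints: Q̄_A = 2472.5, P̄_B = 62.00.
ε = (ΔQ_A/Q̄_A)/(ΔP_B/P̄_B) = (-885/2472.5)/(13.6/62.00) ≈ -1.632.
ε < 0: hamburgers and french fries are complements.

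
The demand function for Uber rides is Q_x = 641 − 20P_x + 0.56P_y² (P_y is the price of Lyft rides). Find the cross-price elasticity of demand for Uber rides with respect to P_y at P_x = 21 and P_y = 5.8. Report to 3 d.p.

0.157

At P_x = 21 and P_y = 5.8: Q_x = 239.838.
∂Q_x/∂P_y = 1.12P_y = 1.12(5.8) = 6.4960.
ε = (∂Q_x/∂P_y)(P_y/Q_x) = 6.4960 × (5.8/239.838) ≈ 0.157.
ε > 0: substitutes.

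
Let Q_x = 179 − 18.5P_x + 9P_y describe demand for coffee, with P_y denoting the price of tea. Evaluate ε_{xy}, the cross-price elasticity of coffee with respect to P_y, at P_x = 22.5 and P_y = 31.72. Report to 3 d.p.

At P_x = 22.5 and P_y = 31.72: Q_x = 48.23.
∂Q_x/∂P_y = 9.
ε = (∂Q_x/∂P_y)(P_y/Q_x) = 9 × (31.72/48.23) ≈ 5.919.
Since ε > 0, coffee and tea are substitutes.

5.919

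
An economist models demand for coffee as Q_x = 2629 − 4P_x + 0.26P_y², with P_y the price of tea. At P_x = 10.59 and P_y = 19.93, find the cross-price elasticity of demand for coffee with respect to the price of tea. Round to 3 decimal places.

At P_x = 10.59 and P_y = 19.93: Q_x = 2689.913.
∂Q_x/∂P_y = 0.52P_y = 0.52(19.93) = 10.3636.
ε = (∂Q_x/∂P_y)(P_y/Q_x) = 10.3636 × (19.93/2689.913) ≈ 0.077.

0.077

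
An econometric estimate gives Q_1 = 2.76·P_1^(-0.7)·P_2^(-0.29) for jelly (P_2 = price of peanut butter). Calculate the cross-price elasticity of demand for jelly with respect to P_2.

-0.29

In a log-linear (constant-elasticity) demand function, the coefficient on the exponent of P_2 is the cross-price elasticity.
ε = -0.29. Negative, so jelly and peanut butter are complements.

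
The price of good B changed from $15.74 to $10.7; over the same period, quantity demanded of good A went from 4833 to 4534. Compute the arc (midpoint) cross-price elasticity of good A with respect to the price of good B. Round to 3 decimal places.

ΔQ_A = 4534 − 4833 = -299; ΔP_B = 10.7 − 15.74 = -5.04.
Midpoints: Q̄_A = 4683.5, P̄_B = 13.22.
ε = (ΔQ_A/Q̄_A)/(ΔP_B/P̄_B) = (-299/4683.5)/(-5.04/13.22) ≈ 0.167.

0.167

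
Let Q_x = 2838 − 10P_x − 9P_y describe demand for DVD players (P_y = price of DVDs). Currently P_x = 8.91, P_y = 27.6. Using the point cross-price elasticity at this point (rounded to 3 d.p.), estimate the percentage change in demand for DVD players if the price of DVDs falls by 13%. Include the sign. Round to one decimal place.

At P_x = 8.91, P_y = 27.6: Q_x = 2500.5.
∂Q_x/∂P_y = -9.
ε = (∂Q_x/∂P_y)(P_y/Q_x) = -9.0000 × 27.6/2500.5 ≈ -0.099.
%ΔQ_x ≈ ε × %ΔP_y = -0.099 × (-13%) = 1.3%.

1.3%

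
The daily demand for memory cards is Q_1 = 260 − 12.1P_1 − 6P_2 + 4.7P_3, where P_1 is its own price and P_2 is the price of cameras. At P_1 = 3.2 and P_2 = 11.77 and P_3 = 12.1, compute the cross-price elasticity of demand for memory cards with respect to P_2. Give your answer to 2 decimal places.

At P_1 = 3.2 and P_2 = 11.77 and P_3 = 12.1: Q_1 = 207.53.
∂Q_1/∂P_2 = -6.
ε = (∂Q_1/∂P_2)(P_2/Q_1) = -6 × (11.77/207.53) ≈ -0.34.
Since ε < 0, memory cards and cameras are complements.

-0.34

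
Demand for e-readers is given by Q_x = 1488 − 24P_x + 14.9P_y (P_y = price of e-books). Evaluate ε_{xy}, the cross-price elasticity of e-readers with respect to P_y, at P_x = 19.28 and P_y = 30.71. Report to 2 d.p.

At P_x = 19.28 and P_y = 30.71: Q_x = 1482.859.
∂Q_x/∂P_y = 14.9.
ε = (∂Q_x/∂P_y)(P_y/Q_x) = 14.9 × (30.71/1482.859) ≈ 0.31.

0.31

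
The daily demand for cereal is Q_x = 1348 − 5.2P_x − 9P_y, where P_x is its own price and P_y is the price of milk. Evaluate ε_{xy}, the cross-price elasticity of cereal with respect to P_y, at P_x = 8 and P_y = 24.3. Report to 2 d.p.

At P_x = 8 and P_y = 24.3: Q_x = 1087.7.
∂Q_x/∂P_y = -9.
ε = (∂Q_x/∂P_y)(P_y/Q_x) = -9 × (24.3/1087.7) ≈ -0.20.

-0.20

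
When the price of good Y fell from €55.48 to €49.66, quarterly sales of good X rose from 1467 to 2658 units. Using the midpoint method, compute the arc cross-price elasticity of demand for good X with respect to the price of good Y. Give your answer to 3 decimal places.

-5.216

ΔQ_X = 2658 − 1467 = 1191; ΔP_Y = 49.66 − 55.48 = -5.82.
Midpoints: Q̄_X = 2062.5, P̄_Y = 52.57.
ε = (ΔQ_X/Q̄_X)/(ΔP_Y/P̄_Y) = (1191/2062.5)/(-5.82/52.57) ≈ -5.216.
ε < 0: good X and good Y are complements.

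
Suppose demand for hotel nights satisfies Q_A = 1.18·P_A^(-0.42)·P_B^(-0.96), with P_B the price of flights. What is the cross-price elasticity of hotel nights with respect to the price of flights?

-0.96

In a log-linear (constant-elasticity) demand function, the coefficient on the exponent of P_B is the cross-price elasticity.
ε = -0.96. Negative, so hotel nights and flights are complements.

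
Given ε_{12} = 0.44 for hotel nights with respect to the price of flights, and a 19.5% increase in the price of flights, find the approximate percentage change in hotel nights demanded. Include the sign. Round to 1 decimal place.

8.6%

%ΔQ ≈ ε × %ΔP of flights = 0.44 × (19.5%) = 8.6%.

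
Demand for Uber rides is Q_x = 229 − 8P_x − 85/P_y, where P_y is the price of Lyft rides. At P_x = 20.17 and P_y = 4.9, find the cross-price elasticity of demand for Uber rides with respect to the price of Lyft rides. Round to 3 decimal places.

At P_x = 20.17 and P_y = 4.9: Q_x = 50.293.
∂Q_x/∂P_y = 85/P_y² = 3.5402.
ε = (∂Q_x/∂P_y)(P_y/Q_x) = 3.5402 × (4.9/50.293) ≈ 0.345.
ε > 0: substitutes.

0.345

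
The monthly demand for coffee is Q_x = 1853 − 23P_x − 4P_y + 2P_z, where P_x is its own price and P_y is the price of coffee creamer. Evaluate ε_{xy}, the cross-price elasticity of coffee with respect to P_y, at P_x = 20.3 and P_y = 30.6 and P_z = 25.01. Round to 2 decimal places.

At P_x = 20.3 and P_y = 30.6 and P_z = 25.01: Q_x = 1313.72.
∂Q_x/∂P_y = -4.
ε = (∂Q_x/∂P_y)(P_y/Q_x) = -4 × (30.6/1313.72) ≈ -0.09.
Since ε < 0, coffee and coffee creamer are complements.

-0.09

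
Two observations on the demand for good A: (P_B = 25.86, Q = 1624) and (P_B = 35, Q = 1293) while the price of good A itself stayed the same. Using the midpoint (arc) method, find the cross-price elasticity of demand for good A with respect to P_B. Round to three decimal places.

-0.756

ΔQ_A = 1293 − 1624 = -331; ΔP_B = 35 − 25.86 = 9.14.
Midpoints: Q̄_A = 1458.5, P̄_B = 30.43.
ε = (ΔQ_A/Q̄_A)/(ΔP_B/P̄_B) = (-331/1458.5)/(9.14/30.43) ≈ -0.756.
ε < 0: good A and good B are complements.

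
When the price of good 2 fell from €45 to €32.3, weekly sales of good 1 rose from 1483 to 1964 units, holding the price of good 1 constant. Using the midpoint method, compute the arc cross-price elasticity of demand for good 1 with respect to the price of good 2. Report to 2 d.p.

ΔQ_1 = 1964 − 1483 = 481; ΔP_2 = 32.3 − 45 = -12.7.
Midpoints: Q̄_1 = 1723.5, P̄_2 = 38.65.
ε = (ΔQ_1/Q̄_1)/(ΔP_2/P̄_2) = (481/1723.5)/(-12.7/38.65) ≈ -0.85.
ε < 0: good 1 and good 2 are complements.

-0.85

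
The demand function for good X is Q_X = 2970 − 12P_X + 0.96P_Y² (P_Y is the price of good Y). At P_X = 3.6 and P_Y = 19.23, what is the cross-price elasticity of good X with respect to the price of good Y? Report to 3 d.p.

At P_X = 3.6 and P_Y = 19.23: Q_X = 3281.801.
∂Q_X/∂P_Y = 1.92P_Y = 1.92(19.23) = 36.9216.
ε = (∂Q_X/∂P_Y)(P_Y/Q_X) = 36.9216 × (19.23/3281.801) ≈ 0.216.
ε > 0: substitutes.

0.216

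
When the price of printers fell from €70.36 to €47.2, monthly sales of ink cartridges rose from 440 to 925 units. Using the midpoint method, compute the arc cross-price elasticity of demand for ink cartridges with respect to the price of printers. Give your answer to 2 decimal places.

-1.80

ΔQ_A = 925 − 440 = 485; ΔP_B = 47.2 − 70.36 = -23.16.
Midpoints: Q̄_A = 682.5, P̄_B = 58.78.
ε = (ΔQ_A/Q̄_A)/(ΔP_B/P̄_B) = (485/682.5)/(-23.16/58.78) ≈ -1.80.
ε < 0: ink cartridges and printers are complements.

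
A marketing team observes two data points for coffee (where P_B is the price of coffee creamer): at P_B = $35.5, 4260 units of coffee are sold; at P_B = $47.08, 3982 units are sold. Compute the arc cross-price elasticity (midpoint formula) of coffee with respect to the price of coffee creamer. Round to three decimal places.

-0.241

ΔQ_A = 3982 − 4260 = -278; ΔP_B = 47.08 − 35.5 = 11.58.
Midpoints: Q̄_A = 4121.0, P̄_B = 41.29.
ε = (ΔQ_A/Q̄_A)/(ΔP_B/P̄_B) = (-278/4121.0)/(11.58/41.29) ≈ -0.241.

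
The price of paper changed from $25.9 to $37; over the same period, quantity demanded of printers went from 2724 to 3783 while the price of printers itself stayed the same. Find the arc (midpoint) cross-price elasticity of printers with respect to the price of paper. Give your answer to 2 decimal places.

ΔQ_A = 3783 − 2724 = 1059; ΔP_B = 37 − 25.9 = 11.1.
Midpoints: Q̄_A = 3253.5, P̄_B = 31.45.
ε = (ΔQ_A/Q̄_A)/(ΔP_B/P̄_B) = (1059/3253.5)/(11.1/31.45) ≈ 0.92.

0.92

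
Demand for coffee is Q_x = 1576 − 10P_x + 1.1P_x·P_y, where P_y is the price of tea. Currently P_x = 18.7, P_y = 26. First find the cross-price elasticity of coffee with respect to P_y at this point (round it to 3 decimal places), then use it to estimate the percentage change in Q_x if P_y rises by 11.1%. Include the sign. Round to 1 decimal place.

3.1%

At P_x = 18.7, P_y = 26: Q_x = 1923.82.
∂Q_x/∂P_y = 1.1P_x = 20.5700.
ε = (∂Q_x/∂P_y)(P_y/Q_x) = 20.5700 × 26/1923.82 ≈ 0.278.
%ΔQ_x ≈ ε × %ΔP_y = 0.278 × (11.1%) = 3.1%.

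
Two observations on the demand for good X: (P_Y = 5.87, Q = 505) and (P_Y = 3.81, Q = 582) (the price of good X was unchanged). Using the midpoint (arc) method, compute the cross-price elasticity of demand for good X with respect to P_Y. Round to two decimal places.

-0.33

ΔQ_X = 582 − 505 = 77; ΔP_Y = 3.81 − 5.87 = -2.06.
Midpoints: Q̄_X = 543.5, P̄_Y = 4.84.
ε = (ΔQ_X/Q̄_X)/(ΔP_Y/P̄_Y) = (77/543.5)/(-2.06/4.84) ≈ -0.33.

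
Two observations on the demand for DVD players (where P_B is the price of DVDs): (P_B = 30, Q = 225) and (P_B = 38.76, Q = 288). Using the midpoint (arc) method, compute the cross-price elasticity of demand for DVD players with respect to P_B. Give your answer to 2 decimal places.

0.96

ΔQ_A = 288 − 225 = 63; ΔP_B = 38.76 − 30 = 8.76.
Midpoints: Q̄_A = 256.5, P̄_B = 34.38.
ε = (ΔQ_A/Q̄_A)/(ΔP_B/P̄_B) = (63/256.5)/(8.76/34.38) ≈ 0.96.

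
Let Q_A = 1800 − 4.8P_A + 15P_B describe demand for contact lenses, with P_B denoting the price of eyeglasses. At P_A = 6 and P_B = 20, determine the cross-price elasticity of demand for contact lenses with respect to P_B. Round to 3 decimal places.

0.145

At P_A = 6 and P_B = 20: Q_A = 2071.2.
∂Q_A/∂P_B = 15.
ε = (∂Q_A/∂P_B)(P_B/Q_A) = 15 × (20/2071.2) ≈ 0.145.
Since ε > 0, contact lenses and eyeglasses are substitutes.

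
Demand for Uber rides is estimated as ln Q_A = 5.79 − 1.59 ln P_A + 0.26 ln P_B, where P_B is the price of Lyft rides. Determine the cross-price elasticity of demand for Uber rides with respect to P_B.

0.26

In a log-linear (constant-elasticity) demand function, the coefficient on ln P_B is the cross-price elasticity.
ε = 0.26. Positive, so Uber rides and Lyft rides are substitutes.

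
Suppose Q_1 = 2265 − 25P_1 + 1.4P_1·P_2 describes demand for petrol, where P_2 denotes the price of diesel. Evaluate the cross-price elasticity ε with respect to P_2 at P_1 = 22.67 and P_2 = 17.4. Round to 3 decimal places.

At P_1 = 22.67 and P_2 = 17.4: Q_1 = 2250.491.
∂Q_1/∂P_2 = 1.4P_1 = 1.4(22.67) = 31.7380.
ε = (∂Q_1/∂P_2)(P_2/Q_1) = 31.7380 × (17.4/2250.491) ≈ 0.245.

0.245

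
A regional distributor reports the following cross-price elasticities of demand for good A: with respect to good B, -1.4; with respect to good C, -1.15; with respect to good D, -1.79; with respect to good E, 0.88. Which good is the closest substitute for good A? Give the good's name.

Substitutes have ε > 0. Among the positive values, 0.88 (good E) is largest.

good E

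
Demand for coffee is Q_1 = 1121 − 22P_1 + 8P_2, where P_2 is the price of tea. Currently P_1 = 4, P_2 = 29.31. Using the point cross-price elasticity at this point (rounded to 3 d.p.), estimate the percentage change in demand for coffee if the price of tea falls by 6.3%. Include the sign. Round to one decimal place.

At P_1 = 4, P_2 = 29.31: Q_1 = 1267.48.
∂Q_1/∂P_2 = 8.
ε = (∂Q_1/∂P_2)(P_2/Q_1) = 8.0000 × 29.31/1267.48 ≈ 0.185.
%ΔQ_1 ≈ ε × %ΔP_2 = 0.185 × (-6.3%) = -1.2%.

-1.2%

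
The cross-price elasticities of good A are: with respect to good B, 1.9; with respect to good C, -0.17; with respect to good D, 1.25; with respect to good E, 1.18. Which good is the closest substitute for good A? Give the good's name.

good B

Substitutes have ε > 0. Among the positive values, 1.9 (good B) is largest.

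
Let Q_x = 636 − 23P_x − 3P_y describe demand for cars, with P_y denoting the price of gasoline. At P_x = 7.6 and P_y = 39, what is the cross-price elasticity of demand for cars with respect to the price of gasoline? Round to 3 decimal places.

-0.340

At P_x = 7.6 and P_y = 39: Q_x = 344.2.
∂Q_x/∂P_y = -3.
ε = (∂Q_x/∂P_y)(P_y/Q_x) = -3 × (39/344.2) ≈ -0.340.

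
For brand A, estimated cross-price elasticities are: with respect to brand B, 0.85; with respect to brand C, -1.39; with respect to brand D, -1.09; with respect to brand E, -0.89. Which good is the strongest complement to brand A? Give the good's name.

brand C

Complements have ε < 0. The most negative value is -1.39 (brand C).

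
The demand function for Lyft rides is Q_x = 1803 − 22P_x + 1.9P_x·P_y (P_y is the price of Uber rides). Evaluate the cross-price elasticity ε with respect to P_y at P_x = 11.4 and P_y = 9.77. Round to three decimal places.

0.120

At P_x = 11.4 and P_y = 9.77: Q_x = 1763.818.
∂Q_x/∂P_y = 1.9P_x = 1.9(11.4) = 21.6600.
ε = (∂Q_x/∂P_y)(P_y/Q_x) = 21.6600 × (9.77/1763.818) ≈ 0.120.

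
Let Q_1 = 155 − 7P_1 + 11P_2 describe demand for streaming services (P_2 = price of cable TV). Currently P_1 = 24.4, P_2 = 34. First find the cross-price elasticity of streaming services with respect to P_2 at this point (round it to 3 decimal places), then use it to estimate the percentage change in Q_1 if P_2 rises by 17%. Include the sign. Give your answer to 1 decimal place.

17.7%

At P_1 = 24.4, P_2 = 34: Q_1 = 358.2.
∂Q_1/∂P_2 = 11.
ε = (∂Q_1/∂P_2)(P_2/Q_1) = 11.0000 × 34/358.2 ≈ 1.044.
%ΔQ_1 ≈ ε × %ΔP_2 = 1.044 × (17%) = 17.7%.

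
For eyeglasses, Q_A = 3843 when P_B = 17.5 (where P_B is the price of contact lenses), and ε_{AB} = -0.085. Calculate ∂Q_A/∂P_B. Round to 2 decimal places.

ε = (∂Q_A/∂P_B)·(P_B/Q_A) ⇒ ∂Q_A/∂P_B = ε·Q_A/P_B = -0.085 × 3843/17.5 ≈ -18.67.

-18.67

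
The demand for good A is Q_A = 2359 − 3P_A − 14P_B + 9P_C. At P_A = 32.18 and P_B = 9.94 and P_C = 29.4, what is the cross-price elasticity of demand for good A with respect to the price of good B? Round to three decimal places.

At P_A = 32.18 and P_B = 9.94 and P_C = 29.4: Q_A = 2387.9.
∂Q_A/∂P_B = -14.
ε = (∂Q_A/∂P_B)(P_B/Q_A) = -14 × (9.94/2387.9) ≈ -0.058.
Since ε < 0, good A and good B are complements.

-0.058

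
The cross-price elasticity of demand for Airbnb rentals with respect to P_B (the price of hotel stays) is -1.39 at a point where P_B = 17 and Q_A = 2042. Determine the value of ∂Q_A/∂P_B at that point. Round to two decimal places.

ε = (∂Q_A/∂P_B)·(P_B/Q_A) ⇒ ∂Q_A/∂P_B = ε·Q_A/P_B = -1.39 × 2042/17 ≈ -166.96.

-166.96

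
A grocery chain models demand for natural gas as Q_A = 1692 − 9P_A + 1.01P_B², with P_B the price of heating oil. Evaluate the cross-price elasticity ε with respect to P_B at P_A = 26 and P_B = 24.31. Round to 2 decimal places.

0.58

At P_A = 26 and P_B = 24.31: Q_A = 2054.886.
∂Q_A/∂P_B = 2.02P_B = 2.02(24.31) = 49.1062.
ε = (∂Q_A/∂P_B)(P_B/Q_A) = 49.1062 × (24.31/2054.886) ≈ 0.58.
ε > 0: substitutes.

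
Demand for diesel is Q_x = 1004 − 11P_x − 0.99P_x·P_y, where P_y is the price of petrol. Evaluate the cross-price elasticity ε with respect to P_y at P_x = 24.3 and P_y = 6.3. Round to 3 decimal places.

-0.259

At P_x = 24.3 and P_y = 6.3: Q_x = 585.141.
∂Q_x/∂P_y = -0.99P_x = -0.99(24.3) = -24.0570.
ε = (∂Q_x/∂P_y)(P_y/Q_x) = -24.0570 × (6.3/585.141) ≈ -0.259.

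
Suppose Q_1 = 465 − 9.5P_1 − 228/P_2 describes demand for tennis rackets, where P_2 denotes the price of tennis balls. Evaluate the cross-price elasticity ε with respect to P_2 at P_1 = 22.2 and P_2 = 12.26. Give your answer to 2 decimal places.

0.08

At P_1 = 22.2 and P_2 = 12.26: Q_1 = 235.503.
∂Q_1/∂P_2 = 228/P_2² = 1.5169.
ε = (∂Q_1/∂P_2)(P_2/Q_1) = 1.5169 × (12.26/235.503) ≈ 0.08.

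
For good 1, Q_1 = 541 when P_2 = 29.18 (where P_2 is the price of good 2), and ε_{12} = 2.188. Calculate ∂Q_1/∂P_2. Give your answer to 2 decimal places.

ε = (∂Q_1/∂P_2)·(P_2/Q_1) ⇒ ∂Q_1/∂P_2 = ε·Q_1/P_2 = 2.188 × 541/29.18 ≈ 40.57.

40.57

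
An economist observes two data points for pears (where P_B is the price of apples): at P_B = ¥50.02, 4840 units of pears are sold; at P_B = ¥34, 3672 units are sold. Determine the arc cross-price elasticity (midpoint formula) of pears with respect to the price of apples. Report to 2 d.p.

0.72

ΔQ_A = 3672 − 4840 = -1168; ΔP_B = 34 − 50.02 = -16.02.
Midpoints: Q̄_A = 4256.0, P̄_B = 42.01.
ε = (ΔQ_A/Q̄_A)/(ΔP_B/P̄_B) = (-1168/4256.0)/(-16.02/42.01) ≈ 0.72.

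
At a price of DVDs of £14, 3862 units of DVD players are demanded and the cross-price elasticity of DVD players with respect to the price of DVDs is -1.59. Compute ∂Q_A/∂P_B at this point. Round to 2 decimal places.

-438.61

ε = (∂Q_A/∂P_B)·(P_B/Q_A) ⇒ ∂Q_A/∂P_B = ε·Q_A/P_B = -1.59 × 3862/14 ≈ -438.61.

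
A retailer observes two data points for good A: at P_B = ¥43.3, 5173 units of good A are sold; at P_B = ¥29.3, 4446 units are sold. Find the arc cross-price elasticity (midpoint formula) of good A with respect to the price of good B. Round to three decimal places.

0.392

ΔQ_A = 4446 − 5173 = -727; ΔP_B = 29.3 − 43.3 = -14.
Midpoints: Q̄_A = 4809.5, P̄_B = 36.30.
ε = (ΔQ_A/Q̄_A)/(ΔP_B/P̄_B) = (-727/4809.5)/(-14/36.30) ≈ 0.392.
ε > 0: good A and good B are substitutes.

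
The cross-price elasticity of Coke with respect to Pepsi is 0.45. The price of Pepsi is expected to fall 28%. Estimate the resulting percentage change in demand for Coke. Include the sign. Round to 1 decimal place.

-12.6%

%ΔQ ≈ ε × %ΔP of Pepsi = 0.45 × (-28%) = -12.6%.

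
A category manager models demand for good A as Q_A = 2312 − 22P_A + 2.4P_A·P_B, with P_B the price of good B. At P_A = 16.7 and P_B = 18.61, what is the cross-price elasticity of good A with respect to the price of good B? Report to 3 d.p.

At P_A = 16.7 and P_B = 18.61: Q_A = 2690.489.
∂Q_A/∂P_B = 2.4P_A = 2.4(16.7) = 40.0800.
ε = (∂Q_A/∂P_B)(P_B/Q_A) = 40.0800 × (18.61/2690.489) ≈ 0.277.

0.277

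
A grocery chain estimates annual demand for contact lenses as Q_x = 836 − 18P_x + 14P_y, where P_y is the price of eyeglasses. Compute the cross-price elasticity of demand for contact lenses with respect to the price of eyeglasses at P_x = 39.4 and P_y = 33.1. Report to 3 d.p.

At P_x = 39.4 and P_y = 33.1: Q_x = 590.2.
∂Q_x/∂P_y = 14.
ε = (∂Q_x/∂P_y)(P_y/Q_x) = 14 × (33.1/590.2) ≈ 0.785.

0.785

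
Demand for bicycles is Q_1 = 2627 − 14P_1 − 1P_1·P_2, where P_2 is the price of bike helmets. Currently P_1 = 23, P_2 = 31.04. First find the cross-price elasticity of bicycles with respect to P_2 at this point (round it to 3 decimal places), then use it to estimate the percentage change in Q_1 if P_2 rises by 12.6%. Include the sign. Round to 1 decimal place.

-5.7%

At P_1 = 23, P_2 = 31.04: Q_1 = 1591.08.
∂Q_1/∂P_2 = -1P_1 = -23.0000.
ε = (∂Q_1/∂P_2)(P_2/Q_1) = -23.0000 × 31.04/1591.08 ≈ -0.449.
%ΔQ_1 ≈ ε × %ΔP_2 = -0.449 × (12.6%) = -5.7%.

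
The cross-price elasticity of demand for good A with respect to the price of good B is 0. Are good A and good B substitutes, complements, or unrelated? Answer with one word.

unrelated

ε = 0: demand for good A does not respond to good B's price; the goods are unrelated.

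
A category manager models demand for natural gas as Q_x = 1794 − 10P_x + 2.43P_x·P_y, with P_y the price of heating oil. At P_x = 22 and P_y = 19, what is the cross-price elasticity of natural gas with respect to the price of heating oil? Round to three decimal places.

At P_x = 22 and P_y = 19: Q_x = 2589.74.
∂Q_x/∂P_y = 2.43P_x = 2.43(22) = 53.4600.
ε = (∂Q_x/∂P_y)(P_y/Q_x) = 53.4600 × (19/2589.74) ≈ 0.392.

0.392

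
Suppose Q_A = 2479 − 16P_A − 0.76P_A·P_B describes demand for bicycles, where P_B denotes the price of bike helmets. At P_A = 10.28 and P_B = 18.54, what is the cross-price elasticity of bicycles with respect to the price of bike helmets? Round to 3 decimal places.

At P_A = 10.28 and P_B = 18.54: Q_A = 2169.671.
∂Q_A/∂P_B = -0.76P_A = -0.76(10.28) = -7.8128.
ε = (∂Q_A/∂P_B)(P_B/Q_A) = -7.8128 × (18.54/2169.671) ≈ -0.067.
ε < 0: complements.

-0.067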